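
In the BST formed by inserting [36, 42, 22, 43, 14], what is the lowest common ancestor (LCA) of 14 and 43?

Tree insertion order: [36, 42, 22, 43, 14]
Tree (level-order array): [36, 22, 42, 14, None, None, 43]
In a BST, the LCA of p=14, q=43 is the first node v on the
root-to-leaf path with p <= v <= q (go left if both < v, right if both > v).
Walk from root:
  at 36: 14 <= 36 <= 43, this is the LCA
LCA = 36


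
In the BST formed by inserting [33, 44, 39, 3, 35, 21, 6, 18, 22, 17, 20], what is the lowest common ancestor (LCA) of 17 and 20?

Tree insertion order: [33, 44, 39, 3, 35, 21, 6, 18, 22, 17, 20]
Tree (level-order array): [33, 3, 44, None, 21, 39, None, 6, 22, 35, None, None, 18, None, None, None, None, 17, 20]
In a BST, the LCA of p=17, q=20 is the first node v on the
root-to-leaf path with p <= v <= q (go left if both < v, right if both > v).
Walk from root:
  at 33: both 17 and 20 < 33, go left
  at 3: both 17 and 20 > 3, go right
  at 21: both 17 and 20 < 21, go left
  at 6: both 17 and 20 > 6, go right
  at 18: 17 <= 18 <= 20, this is the LCA
LCA = 18


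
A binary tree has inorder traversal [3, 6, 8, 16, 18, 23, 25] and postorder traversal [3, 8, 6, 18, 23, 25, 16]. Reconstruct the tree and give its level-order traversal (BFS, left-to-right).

Inorder:   [3, 6, 8, 16, 18, 23, 25]
Postorder: [3, 8, 6, 18, 23, 25, 16]
Algorithm: postorder visits root last, so walk postorder right-to-left;
each value is the root of the current inorder slice — split it at that
value, recurse on the right subtree first, then the left.
Recursive splits:
  root=16; inorder splits into left=[3, 6, 8], right=[18, 23, 25]
  root=25; inorder splits into left=[18, 23], right=[]
  root=23; inorder splits into left=[18], right=[]
  root=18; inorder splits into left=[], right=[]
  root=6; inorder splits into left=[3], right=[8]
  root=8; inorder splits into left=[], right=[]
  root=3; inorder splits into left=[], right=[]
Reconstructed level-order: [16, 6, 25, 3, 8, 23, 18]


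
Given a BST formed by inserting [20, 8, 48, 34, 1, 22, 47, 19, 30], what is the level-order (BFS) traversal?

Tree insertion order: [20, 8, 48, 34, 1, 22, 47, 19, 30]
Tree (level-order array): [20, 8, 48, 1, 19, 34, None, None, None, None, None, 22, 47, None, 30]
BFS from the root, enqueuing left then right child of each popped node:
  queue [20] -> pop 20, enqueue [8, 48], visited so far: [20]
  queue [8, 48] -> pop 8, enqueue [1, 19], visited so far: [20, 8]
  queue [48, 1, 19] -> pop 48, enqueue [34], visited so far: [20, 8, 48]
  queue [1, 19, 34] -> pop 1, enqueue [none], visited so far: [20, 8, 48, 1]
  queue [19, 34] -> pop 19, enqueue [none], visited so far: [20, 8, 48, 1, 19]
  queue [34] -> pop 34, enqueue [22, 47], visited so far: [20, 8, 48, 1, 19, 34]
  queue [22, 47] -> pop 22, enqueue [30], visited so far: [20, 8, 48, 1, 19, 34, 22]
  queue [47, 30] -> pop 47, enqueue [none], visited so far: [20, 8, 48, 1, 19, 34, 22, 47]
  queue [30] -> pop 30, enqueue [none], visited so far: [20, 8, 48, 1, 19, 34, 22, 47, 30]
Result: [20, 8, 48, 1, 19, 34, 22, 47, 30]


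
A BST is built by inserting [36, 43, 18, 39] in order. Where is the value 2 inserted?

Starting tree (level order): [36, 18, 43, None, None, 39]
Insertion path: 36 -> 18
Result: insert 2 as left child of 18
Final tree (level order): [36, 18, 43, 2, None, 39]


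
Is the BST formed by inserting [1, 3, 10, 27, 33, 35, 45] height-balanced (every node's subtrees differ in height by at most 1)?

Tree (level-order array): [1, None, 3, None, 10, None, 27, None, 33, None, 35, None, 45]
Definition: a tree is height-balanced if, at every node, |h(left) - h(right)| <= 1 (empty subtree has height -1).
Bottom-up per-node check:
  node 45: h_left=-1, h_right=-1, diff=0 [OK], height=0
  node 35: h_left=-1, h_right=0, diff=1 [OK], height=1
  node 33: h_left=-1, h_right=1, diff=2 [FAIL (|-1-1|=2 > 1)], height=2
  node 27: h_left=-1, h_right=2, diff=3 [FAIL (|-1-2|=3 > 1)], height=3
  node 10: h_left=-1, h_right=3, diff=4 [FAIL (|-1-3|=4 > 1)], height=4
  node 3: h_left=-1, h_right=4, diff=5 [FAIL (|-1-4|=5 > 1)], height=5
  node 1: h_left=-1, h_right=5, diff=6 [FAIL (|-1-5|=6 > 1)], height=6
Node 33 violates the condition: |-1 - 1| = 2 > 1.
Result: Not balanced


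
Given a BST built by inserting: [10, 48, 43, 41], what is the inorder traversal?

Tree insertion order: [10, 48, 43, 41]
Tree (level-order array): [10, None, 48, 43, None, 41]
Inorder traversal: [10, 41, 43, 48]


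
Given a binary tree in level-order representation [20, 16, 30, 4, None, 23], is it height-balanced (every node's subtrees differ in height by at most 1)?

Tree (level-order array): [20, 16, 30, 4, None, 23]
Definition: a tree is height-balanced if, at every node, |h(left) - h(right)| <= 1 (empty subtree has height -1).
Bottom-up per-node check:
  node 4: h_left=-1, h_right=-1, diff=0 [OK], height=0
  node 16: h_left=0, h_right=-1, diff=1 [OK], height=1
  node 23: h_left=-1, h_right=-1, diff=0 [OK], height=0
  node 30: h_left=0, h_right=-1, diff=1 [OK], height=1
  node 20: h_left=1, h_right=1, diff=0 [OK], height=2
All nodes satisfy the balance condition.
Result: Balanced


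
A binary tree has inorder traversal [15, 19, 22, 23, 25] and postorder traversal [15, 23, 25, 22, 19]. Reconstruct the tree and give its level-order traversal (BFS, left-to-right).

Inorder:   [15, 19, 22, 23, 25]
Postorder: [15, 23, 25, 22, 19]
Algorithm: postorder visits root last, so walk postorder right-to-left;
each value is the root of the current inorder slice — split it at that
value, recurse on the right subtree first, then the left.
Recursive splits:
  root=19; inorder splits into left=[15], right=[22, 23, 25]
  root=22; inorder splits into left=[], right=[23, 25]
  root=25; inorder splits into left=[23], right=[]
  root=23; inorder splits into left=[], right=[]
  root=15; inorder splits into left=[], right=[]
Reconstructed level-order: [19, 15, 22, 25, 23]


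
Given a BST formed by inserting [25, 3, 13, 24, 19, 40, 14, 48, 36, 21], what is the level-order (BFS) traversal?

Tree insertion order: [25, 3, 13, 24, 19, 40, 14, 48, 36, 21]
Tree (level-order array): [25, 3, 40, None, 13, 36, 48, None, 24, None, None, None, None, 19, None, 14, 21]
BFS from the root, enqueuing left then right child of each popped node:
  queue [25] -> pop 25, enqueue [3, 40], visited so far: [25]
  queue [3, 40] -> pop 3, enqueue [13], visited so far: [25, 3]
  queue [40, 13] -> pop 40, enqueue [36, 48], visited so far: [25, 3, 40]
  queue [13, 36, 48] -> pop 13, enqueue [24], visited so far: [25, 3, 40, 13]
  queue [36, 48, 24] -> pop 36, enqueue [none], visited so far: [25, 3, 40, 13, 36]
  queue [48, 24] -> pop 48, enqueue [none], visited so far: [25, 3, 40, 13, 36, 48]
  queue [24] -> pop 24, enqueue [19], visited so far: [25, 3, 40, 13, 36, 48, 24]
  queue [19] -> pop 19, enqueue [14, 21], visited so far: [25, 3, 40, 13, 36, 48, 24, 19]
  queue [14, 21] -> pop 14, enqueue [none], visited so far: [25, 3, 40, 13, 36, 48, 24, 19, 14]
  queue [21] -> pop 21, enqueue [none], visited so far: [25, 3, 40, 13, 36, 48, 24, 19, 14, 21]
Result: [25, 3, 40, 13, 36, 48, 24, 19, 14, 21]


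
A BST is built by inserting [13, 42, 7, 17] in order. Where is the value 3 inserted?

Starting tree (level order): [13, 7, 42, None, None, 17]
Insertion path: 13 -> 7
Result: insert 3 as left child of 7
Final tree (level order): [13, 7, 42, 3, None, 17]


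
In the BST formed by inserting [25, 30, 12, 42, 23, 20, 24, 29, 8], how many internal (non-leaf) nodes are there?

Tree built from: [25, 30, 12, 42, 23, 20, 24, 29, 8]
Tree (level-order array): [25, 12, 30, 8, 23, 29, 42, None, None, 20, 24]
Rule: An internal node has at least one child.
Per-node child counts:
  node 25: 2 child(ren)
  node 12: 2 child(ren)
  node 8: 0 child(ren)
  node 23: 2 child(ren)
  node 20: 0 child(ren)
  node 24: 0 child(ren)
  node 30: 2 child(ren)
  node 29: 0 child(ren)
  node 42: 0 child(ren)
Matching nodes: [25, 12, 23, 30]
Count of internal (non-leaf) nodes: 4


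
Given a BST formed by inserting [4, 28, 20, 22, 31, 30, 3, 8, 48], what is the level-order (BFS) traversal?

Tree insertion order: [4, 28, 20, 22, 31, 30, 3, 8, 48]
Tree (level-order array): [4, 3, 28, None, None, 20, 31, 8, 22, 30, 48]
BFS from the root, enqueuing left then right child of each popped node:
  queue [4] -> pop 4, enqueue [3, 28], visited so far: [4]
  queue [3, 28] -> pop 3, enqueue [none], visited so far: [4, 3]
  queue [28] -> pop 28, enqueue [20, 31], visited so far: [4, 3, 28]
  queue [20, 31] -> pop 20, enqueue [8, 22], visited so far: [4, 3, 28, 20]
  queue [31, 8, 22] -> pop 31, enqueue [30, 48], visited so far: [4, 3, 28, 20, 31]
  queue [8, 22, 30, 48] -> pop 8, enqueue [none], visited so far: [4, 3, 28, 20, 31, 8]
  queue [22, 30, 48] -> pop 22, enqueue [none], visited so far: [4, 3, 28, 20, 31, 8, 22]
  queue [30, 48] -> pop 30, enqueue [none], visited so far: [4, 3, 28, 20, 31, 8, 22, 30]
  queue [48] -> pop 48, enqueue [none], visited so far: [4, 3, 28, 20, 31, 8, 22, 30, 48]
Result: [4, 3, 28, 20, 31, 8, 22, 30, 48]


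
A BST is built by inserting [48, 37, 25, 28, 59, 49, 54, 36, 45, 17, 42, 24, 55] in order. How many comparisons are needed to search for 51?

Search path for 51: 48 -> 59 -> 49 -> 54
Found: False
Comparisons: 4


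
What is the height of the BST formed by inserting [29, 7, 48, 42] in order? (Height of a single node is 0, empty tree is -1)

Insertion order: [29, 7, 48, 42]
Tree (level-order array): [29, 7, 48, None, None, 42]
Compute height bottom-up (empty subtree = -1):
  height(7) = 1 + max(-1, -1) = 0
  height(42) = 1 + max(-1, -1) = 0
  height(48) = 1 + max(0, -1) = 1
  height(29) = 1 + max(0, 1) = 2
Height = 2


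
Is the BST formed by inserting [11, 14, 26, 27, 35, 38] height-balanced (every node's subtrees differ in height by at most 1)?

Tree (level-order array): [11, None, 14, None, 26, None, 27, None, 35, None, 38]
Definition: a tree is height-balanced if, at every node, |h(left) - h(right)| <= 1 (empty subtree has height -1).
Bottom-up per-node check:
  node 38: h_left=-1, h_right=-1, diff=0 [OK], height=0
  node 35: h_left=-1, h_right=0, diff=1 [OK], height=1
  node 27: h_left=-1, h_right=1, diff=2 [FAIL (|-1-1|=2 > 1)], height=2
  node 26: h_left=-1, h_right=2, diff=3 [FAIL (|-1-2|=3 > 1)], height=3
  node 14: h_left=-1, h_right=3, diff=4 [FAIL (|-1-3|=4 > 1)], height=4
  node 11: h_left=-1, h_right=4, diff=5 [FAIL (|-1-4|=5 > 1)], height=5
Node 27 violates the condition: |-1 - 1| = 2 > 1.
Result: Not balanced


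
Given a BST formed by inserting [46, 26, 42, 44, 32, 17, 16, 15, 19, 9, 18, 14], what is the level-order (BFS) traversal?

Tree insertion order: [46, 26, 42, 44, 32, 17, 16, 15, 19, 9, 18, 14]
Tree (level-order array): [46, 26, None, 17, 42, 16, 19, 32, 44, 15, None, 18, None, None, None, None, None, 9, None, None, None, None, 14]
BFS from the root, enqueuing left then right child of each popped node:
  queue [46] -> pop 46, enqueue [26], visited so far: [46]
  queue [26] -> pop 26, enqueue [17, 42], visited so far: [46, 26]
  queue [17, 42] -> pop 17, enqueue [16, 19], visited so far: [46, 26, 17]
  queue [42, 16, 19] -> pop 42, enqueue [32, 44], visited so far: [46, 26, 17, 42]
  queue [16, 19, 32, 44] -> pop 16, enqueue [15], visited so far: [46, 26, 17, 42, 16]
  queue [19, 32, 44, 15] -> pop 19, enqueue [18], visited so far: [46, 26, 17, 42, 16, 19]
  queue [32, 44, 15, 18] -> pop 32, enqueue [none], visited so far: [46, 26, 17, 42, 16, 19, 32]
  queue [44, 15, 18] -> pop 44, enqueue [none], visited so far: [46, 26, 17, 42, 16, 19, 32, 44]
  queue [15, 18] -> pop 15, enqueue [9], visited so far: [46, 26, 17, 42, 16, 19, 32, 44, 15]
  queue [18, 9] -> pop 18, enqueue [none], visited so far: [46, 26, 17, 42, 16, 19, 32, 44, 15, 18]
  queue [9] -> pop 9, enqueue [14], visited so far: [46, 26, 17, 42, 16, 19, 32, 44, 15, 18, 9]
  queue [14] -> pop 14, enqueue [none], visited so far: [46, 26, 17, 42, 16, 19, 32, 44, 15, 18, 9, 14]
Result: [46, 26, 17, 42, 16, 19, 32, 44, 15, 18, 9, 14]


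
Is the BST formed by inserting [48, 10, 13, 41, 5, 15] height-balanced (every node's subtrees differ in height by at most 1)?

Tree (level-order array): [48, 10, None, 5, 13, None, None, None, 41, 15]
Definition: a tree is height-balanced if, at every node, |h(left) - h(right)| <= 1 (empty subtree has height -1).
Bottom-up per-node check:
  node 5: h_left=-1, h_right=-1, diff=0 [OK], height=0
  node 15: h_left=-1, h_right=-1, diff=0 [OK], height=0
  node 41: h_left=0, h_right=-1, diff=1 [OK], height=1
  node 13: h_left=-1, h_right=1, diff=2 [FAIL (|-1-1|=2 > 1)], height=2
  node 10: h_left=0, h_right=2, diff=2 [FAIL (|0-2|=2 > 1)], height=3
  node 48: h_left=3, h_right=-1, diff=4 [FAIL (|3--1|=4 > 1)], height=4
Node 13 violates the condition: |-1 - 1| = 2 > 1.
Result: Not balanced


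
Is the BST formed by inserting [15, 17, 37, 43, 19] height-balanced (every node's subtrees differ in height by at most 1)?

Tree (level-order array): [15, None, 17, None, 37, 19, 43]
Definition: a tree is height-balanced if, at every node, |h(left) - h(right)| <= 1 (empty subtree has height -1).
Bottom-up per-node check:
  node 19: h_left=-1, h_right=-1, diff=0 [OK], height=0
  node 43: h_left=-1, h_right=-1, diff=0 [OK], height=0
  node 37: h_left=0, h_right=0, diff=0 [OK], height=1
  node 17: h_left=-1, h_right=1, diff=2 [FAIL (|-1-1|=2 > 1)], height=2
  node 15: h_left=-1, h_right=2, diff=3 [FAIL (|-1-2|=3 > 1)], height=3
Node 17 violates the condition: |-1 - 1| = 2 > 1.
Result: Not balanced


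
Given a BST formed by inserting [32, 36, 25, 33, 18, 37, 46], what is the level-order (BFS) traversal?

Tree insertion order: [32, 36, 25, 33, 18, 37, 46]
Tree (level-order array): [32, 25, 36, 18, None, 33, 37, None, None, None, None, None, 46]
BFS from the root, enqueuing left then right child of each popped node:
  queue [32] -> pop 32, enqueue [25, 36], visited so far: [32]
  queue [25, 36] -> pop 25, enqueue [18], visited so far: [32, 25]
  queue [36, 18] -> pop 36, enqueue [33, 37], visited so far: [32, 25, 36]
  queue [18, 33, 37] -> pop 18, enqueue [none], visited so far: [32, 25, 36, 18]
  queue [33, 37] -> pop 33, enqueue [none], visited so far: [32, 25, 36, 18, 33]
  queue [37] -> pop 37, enqueue [46], visited so far: [32, 25, 36, 18, 33, 37]
  queue [46] -> pop 46, enqueue [none], visited so far: [32, 25, 36, 18, 33, 37, 46]
Result: [32, 25, 36, 18, 33, 37, 46]


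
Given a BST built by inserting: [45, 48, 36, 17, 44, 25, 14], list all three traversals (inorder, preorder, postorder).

Tree insertion order: [45, 48, 36, 17, 44, 25, 14]
Tree (level-order array): [45, 36, 48, 17, 44, None, None, 14, 25]
Inorder (L, root, R): [14, 17, 25, 36, 44, 45, 48]
Preorder (root, L, R): [45, 36, 17, 14, 25, 44, 48]
Postorder (L, R, root): [14, 25, 17, 44, 36, 48, 45]


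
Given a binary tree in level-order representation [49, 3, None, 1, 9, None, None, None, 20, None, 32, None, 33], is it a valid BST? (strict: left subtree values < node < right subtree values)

Level-order array: [49, 3, None, 1, 9, None, None, None, 20, None, 32, None, 33]
Validate using subtree bounds (lo, hi): at each node, require lo < value < hi,
then recurse left with hi=value and right with lo=value.
Preorder trace (stopping at first violation):
  at node 49 with bounds (-inf, +inf): OK
  at node 3 with bounds (-inf, 49): OK
  at node 1 with bounds (-inf, 3): OK
  at node 9 with bounds (3, 49): OK
  at node 20 with bounds (9, 49): OK
  at node 32 with bounds (20, 49): OK
  at node 33 with bounds (32, 49): OK
No violation found at any node.
Result: Valid BST


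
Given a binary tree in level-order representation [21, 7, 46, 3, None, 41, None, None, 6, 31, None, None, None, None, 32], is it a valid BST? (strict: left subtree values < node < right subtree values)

Level-order array: [21, 7, 46, 3, None, 41, None, None, 6, 31, None, None, None, None, 32]
Validate using subtree bounds (lo, hi): at each node, require lo < value < hi,
then recurse left with hi=value and right with lo=value.
Preorder trace (stopping at first violation):
  at node 21 with bounds (-inf, +inf): OK
  at node 7 with bounds (-inf, 21): OK
  at node 3 with bounds (-inf, 7): OK
  at node 6 with bounds (3, 7): OK
  at node 46 with bounds (21, +inf): OK
  at node 41 with bounds (21, 46): OK
  at node 31 with bounds (21, 41): OK
  at node 32 with bounds (31, 41): OK
No violation found at any node.
Result: Valid BST


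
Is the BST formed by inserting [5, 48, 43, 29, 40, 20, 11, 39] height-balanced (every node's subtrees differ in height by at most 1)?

Tree (level-order array): [5, None, 48, 43, None, 29, None, 20, 40, 11, None, 39]
Definition: a tree is height-balanced if, at every node, |h(left) - h(right)| <= 1 (empty subtree has height -1).
Bottom-up per-node check:
  node 11: h_left=-1, h_right=-1, diff=0 [OK], height=0
  node 20: h_left=0, h_right=-1, diff=1 [OK], height=1
  node 39: h_left=-1, h_right=-1, diff=0 [OK], height=0
  node 40: h_left=0, h_right=-1, diff=1 [OK], height=1
  node 29: h_left=1, h_right=1, diff=0 [OK], height=2
  node 43: h_left=2, h_right=-1, diff=3 [FAIL (|2--1|=3 > 1)], height=3
  node 48: h_left=3, h_right=-1, diff=4 [FAIL (|3--1|=4 > 1)], height=4
  node 5: h_left=-1, h_right=4, diff=5 [FAIL (|-1-4|=5 > 1)], height=5
Node 43 violates the condition: |2 - -1| = 3 > 1.
Result: Not balanced


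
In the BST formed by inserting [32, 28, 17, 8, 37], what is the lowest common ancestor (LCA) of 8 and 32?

Tree insertion order: [32, 28, 17, 8, 37]
Tree (level-order array): [32, 28, 37, 17, None, None, None, 8]
In a BST, the LCA of p=8, q=32 is the first node v on the
root-to-leaf path with p <= v <= q (go left if both < v, right if both > v).
Walk from root:
  at 32: 8 <= 32 <= 32, this is the LCA
LCA = 32


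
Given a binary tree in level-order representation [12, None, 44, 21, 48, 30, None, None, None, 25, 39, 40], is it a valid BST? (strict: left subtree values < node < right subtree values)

Level-order array: [12, None, 44, 21, 48, 30, None, None, None, 25, 39, 40]
Validate using subtree bounds (lo, hi): at each node, require lo < value < hi,
then recurse left with hi=value and right with lo=value.
Preorder trace (stopping at first violation):
  at node 12 with bounds (-inf, +inf): OK
  at node 44 with bounds (12, +inf): OK
  at node 21 with bounds (12, 44): OK
  at node 30 with bounds (12, 21): VIOLATION
Node 30 violates its bound: not (12 < 30 < 21).
Result: Not a valid BST


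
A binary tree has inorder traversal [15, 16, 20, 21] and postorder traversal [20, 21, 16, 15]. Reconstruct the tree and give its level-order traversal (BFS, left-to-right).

Inorder:   [15, 16, 20, 21]
Postorder: [20, 21, 16, 15]
Algorithm: postorder visits root last, so walk postorder right-to-left;
each value is the root of the current inorder slice — split it at that
value, recurse on the right subtree first, then the left.
Recursive splits:
  root=15; inorder splits into left=[], right=[16, 20, 21]
  root=16; inorder splits into left=[], right=[20, 21]
  root=21; inorder splits into left=[20], right=[]
  root=20; inorder splits into left=[], right=[]
Reconstructed level-order: [15, 16, 21, 20]


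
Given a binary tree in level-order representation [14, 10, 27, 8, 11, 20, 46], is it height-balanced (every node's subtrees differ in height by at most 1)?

Tree (level-order array): [14, 10, 27, 8, 11, 20, 46]
Definition: a tree is height-balanced if, at every node, |h(left) - h(right)| <= 1 (empty subtree has height -1).
Bottom-up per-node check:
  node 8: h_left=-1, h_right=-1, diff=0 [OK], height=0
  node 11: h_left=-1, h_right=-1, diff=0 [OK], height=0
  node 10: h_left=0, h_right=0, diff=0 [OK], height=1
  node 20: h_left=-1, h_right=-1, diff=0 [OK], height=0
  node 46: h_left=-1, h_right=-1, diff=0 [OK], height=0
  node 27: h_left=0, h_right=0, diff=0 [OK], height=1
  node 14: h_left=1, h_right=1, diff=0 [OK], height=2
All nodes satisfy the balance condition.
Result: Balanced


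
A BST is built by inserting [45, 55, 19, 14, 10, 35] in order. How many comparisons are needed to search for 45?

Search path for 45: 45
Found: True
Comparisons: 1


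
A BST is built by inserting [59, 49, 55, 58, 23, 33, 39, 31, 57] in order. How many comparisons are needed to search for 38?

Search path for 38: 59 -> 49 -> 23 -> 33 -> 39
Found: False
Comparisons: 5


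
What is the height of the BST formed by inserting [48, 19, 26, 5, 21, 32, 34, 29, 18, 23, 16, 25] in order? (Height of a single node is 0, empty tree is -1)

Insertion order: [48, 19, 26, 5, 21, 32, 34, 29, 18, 23, 16, 25]
Tree (level-order array): [48, 19, None, 5, 26, None, 18, 21, 32, 16, None, None, 23, 29, 34, None, None, None, 25]
Compute height bottom-up (empty subtree = -1):
  height(16) = 1 + max(-1, -1) = 0
  height(18) = 1 + max(0, -1) = 1
  height(5) = 1 + max(-1, 1) = 2
  height(25) = 1 + max(-1, -1) = 0
  height(23) = 1 + max(-1, 0) = 1
  height(21) = 1 + max(-1, 1) = 2
  height(29) = 1 + max(-1, -1) = 0
  height(34) = 1 + max(-1, -1) = 0
  height(32) = 1 + max(0, 0) = 1
  height(26) = 1 + max(2, 1) = 3
  height(19) = 1 + max(2, 3) = 4
  height(48) = 1 + max(4, -1) = 5
Height = 5


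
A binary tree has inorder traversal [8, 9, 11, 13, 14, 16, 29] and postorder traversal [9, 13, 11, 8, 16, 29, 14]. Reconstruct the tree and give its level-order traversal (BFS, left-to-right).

Inorder:   [8, 9, 11, 13, 14, 16, 29]
Postorder: [9, 13, 11, 8, 16, 29, 14]
Algorithm: postorder visits root last, so walk postorder right-to-left;
each value is the root of the current inorder slice — split it at that
value, recurse on the right subtree first, then the left.
Recursive splits:
  root=14; inorder splits into left=[8, 9, 11, 13], right=[16, 29]
  root=29; inorder splits into left=[16], right=[]
  root=16; inorder splits into left=[], right=[]
  root=8; inorder splits into left=[], right=[9, 11, 13]
  root=11; inorder splits into left=[9], right=[13]
  root=13; inorder splits into left=[], right=[]
  root=9; inorder splits into left=[], right=[]
Reconstructed level-order: [14, 8, 29, 11, 16, 9, 13]


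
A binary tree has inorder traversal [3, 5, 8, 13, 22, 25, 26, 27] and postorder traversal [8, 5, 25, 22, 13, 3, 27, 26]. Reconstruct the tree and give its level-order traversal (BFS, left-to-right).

Inorder:   [3, 5, 8, 13, 22, 25, 26, 27]
Postorder: [8, 5, 25, 22, 13, 3, 27, 26]
Algorithm: postorder visits root last, so walk postorder right-to-left;
each value is the root of the current inorder slice — split it at that
value, recurse on the right subtree first, then the left.
Recursive splits:
  root=26; inorder splits into left=[3, 5, 8, 13, 22, 25], right=[27]
  root=27; inorder splits into left=[], right=[]
  root=3; inorder splits into left=[], right=[5, 8, 13, 22, 25]
  root=13; inorder splits into left=[5, 8], right=[22, 25]
  root=22; inorder splits into left=[], right=[25]
  root=25; inorder splits into left=[], right=[]
  root=5; inorder splits into left=[], right=[8]
  root=8; inorder splits into left=[], right=[]
Reconstructed level-order: [26, 3, 27, 13, 5, 22, 8, 25]


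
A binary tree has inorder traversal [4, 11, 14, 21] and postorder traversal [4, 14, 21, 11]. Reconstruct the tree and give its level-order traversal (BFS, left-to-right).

Inorder:   [4, 11, 14, 21]
Postorder: [4, 14, 21, 11]
Algorithm: postorder visits root last, so walk postorder right-to-left;
each value is the root of the current inorder slice — split it at that
value, recurse on the right subtree first, then the left.
Recursive splits:
  root=11; inorder splits into left=[4], right=[14, 21]
  root=21; inorder splits into left=[14], right=[]
  root=14; inorder splits into left=[], right=[]
  root=4; inorder splits into left=[], right=[]
Reconstructed level-order: [11, 4, 21, 14]


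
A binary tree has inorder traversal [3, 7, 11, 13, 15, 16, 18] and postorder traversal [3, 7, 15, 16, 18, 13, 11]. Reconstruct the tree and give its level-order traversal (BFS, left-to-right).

Inorder:   [3, 7, 11, 13, 15, 16, 18]
Postorder: [3, 7, 15, 16, 18, 13, 11]
Algorithm: postorder visits root last, so walk postorder right-to-left;
each value is the root of the current inorder slice — split it at that
value, recurse on the right subtree first, then the left.
Recursive splits:
  root=11; inorder splits into left=[3, 7], right=[13, 15, 16, 18]
  root=13; inorder splits into left=[], right=[15, 16, 18]
  root=18; inorder splits into left=[15, 16], right=[]
  root=16; inorder splits into left=[15], right=[]
  root=15; inorder splits into left=[], right=[]
  root=7; inorder splits into left=[3], right=[]
  root=3; inorder splits into left=[], right=[]
Reconstructed level-order: [11, 7, 13, 3, 18, 16, 15]


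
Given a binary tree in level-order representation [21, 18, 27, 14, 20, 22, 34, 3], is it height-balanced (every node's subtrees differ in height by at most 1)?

Tree (level-order array): [21, 18, 27, 14, 20, 22, 34, 3]
Definition: a tree is height-balanced if, at every node, |h(left) - h(right)| <= 1 (empty subtree has height -1).
Bottom-up per-node check:
  node 3: h_left=-1, h_right=-1, diff=0 [OK], height=0
  node 14: h_left=0, h_right=-1, diff=1 [OK], height=1
  node 20: h_left=-1, h_right=-1, diff=0 [OK], height=0
  node 18: h_left=1, h_right=0, diff=1 [OK], height=2
  node 22: h_left=-1, h_right=-1, diff=0 [OK], height=0
  node 34: h_left=-1, h_right=-1, diff=0 [OK], height=0
  node 27: h_left=0, h_right=0, diff=0 [OK], height=1
  node 21: h_left=2, h_right=1, diff=1 [OK], height=3
All nodes satisfy the balance condition.
Result: Balanced


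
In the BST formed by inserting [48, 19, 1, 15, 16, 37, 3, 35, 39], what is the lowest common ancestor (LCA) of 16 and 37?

Tree insertion order: [48, 19, 1, 15, 16, 37, 3, 35, 39]
Tree (level-order array): [48, 19, None, 1, 37, None, 15, 35, 39, 3, 16]
In a BST, the LCA of p=16, q=37 is the first node v on the
root-to-leaf path with p <= v <= q (go left if both < v, right if both > v).
Walk from root:
  at 48: both 16 and 37 < 48, go left
  at 19: 16 <= 19 <= 37, this is the LCA
LCA = 19


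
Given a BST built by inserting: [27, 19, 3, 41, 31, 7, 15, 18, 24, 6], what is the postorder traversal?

Tree insertion order: [27, 19, 3, 41, 31, 7, 15, 18, 24, 6]
Tree (level-order array): [27, 19, 41, 3, 24, 31, None, None, 7, None, None, None, None, 6, 15, None, None, None, 18]
Postorder traversal: [6, 18, 15, 7, 3, 24, 19, 31, 41, 27]


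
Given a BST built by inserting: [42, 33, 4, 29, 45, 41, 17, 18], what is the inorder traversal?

Tree insertion order: [42, 33, 4, 29, 45, 41, 17, 18]
Tree (level-order array): [42, 33, 45, 4, 41, None, None, None, 29, None, None, 17, None, None, 18]
Inorder traversal: [4, 17, 18, 29, 33, 41, 42, 45]


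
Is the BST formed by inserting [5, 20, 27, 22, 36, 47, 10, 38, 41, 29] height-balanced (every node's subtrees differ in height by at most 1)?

Tree (level-order array): [5, None, 20, 10, 27, None, None, 22, 36, None, None, 29, 47, None, None, 38, None, None, 41]
Definition: a tree is height-balanced if, at every node, |h(left) - h(right)| <= 1 (empty subtree has height -1).
Bottom-up per-node check:
  node 10: h_left=-1, h_right=-1, diff=0 [OK], height=0
  node 22: h_left=-1, h_right=-1, diff=0 [OK], height=0
  node 29: h_left=-1, h_right=-1, diff=0 [OK], height=0
  node 41: h_left=-1, h_right=-1, diff=0 [OK], height=0
  node 38: h_left=-1, h_right=0, diff=1 [OK], height=1
  node 47: h_left=1, h_right=-1, diff=2 [FAIL (|1--1|=2 > 1)], height=2
  node 36: h_left=0, h_right=2, diff=2 [FAIL (|0-2|=2 > 1)], height=3
  node 27: h_left=0, h_right=3, diff=3 [FAIL (|0-3|=3 > 1)], height=4
  node 20: h_left=0, h_right=4, diff=4 [FAIL (|0-4|=4 > 1)], height=5
  node 5: h_left=-1, h_right=5, diff=6 [FAIL (|-1-5|=6 > 1)], height=6
Node 47 violates the condition: |1 - -1| = 2 > 1.
Result: Not balanced


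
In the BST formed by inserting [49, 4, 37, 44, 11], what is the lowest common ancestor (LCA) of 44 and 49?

Tree insertion order: [49, 4, 37, 44, 11]
Tree (level-order array): [49, 4, None, None, 37, 11, 44]
In a BST, the LCA of p=44, q=49 is the first node v on the
root-to-leaf path with p <= v <= q (go left if both < v, right if both > v).
Walk from root:
  at 49: 44 <= 49 <= 49, this is the LCA
LCA = 49


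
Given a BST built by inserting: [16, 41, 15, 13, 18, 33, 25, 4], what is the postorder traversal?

Tree insertion order: [16, 41, 15, 13, 18, 33, 25, 4]
Tree (level-order array): [16, 15, 41, 13, None, 18, None, 4, None, None, 33, None, None, 25]
Postorder traversal: [4, 13, 15, 25, 33, 18, 41, 16]


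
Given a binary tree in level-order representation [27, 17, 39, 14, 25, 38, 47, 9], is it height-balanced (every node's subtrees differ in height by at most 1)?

Tree (level-order array): [27, 17, 39, 14, 25, 38, 47, 9]
Definition: a tree is height-balanced if, at every node, |h(left) - h(right)| <= 1 (empty subtree has height -1).
Bottom-up per-node check:
  node 9: h_left=-1, h_right=-1, diff=0 [OK], height=0
  node 14: h_left=0, h_right=-1, diff=1 [OK], height=1
  node 25: h_left=-1, h_right=-1, diff=0 [OK], height=0
  node 17: h_left=1, h_right=0, diff=1 [OK], height=2
  node 38: h_left=-1, h_right=-1, diff=0 [OK], height=0
  node 47: h_left=-1, h_right=-1, diff=0 [OK], height=0
  node 39: h_left=0, h_right=0, diff=0 [OK], height=1
  node 27: h_left=2, h_right=1, diff=1 [OK], height=3
All nodes satisfy the balance condition.
Result: Balanced


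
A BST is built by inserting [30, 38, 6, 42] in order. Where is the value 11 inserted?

Starting tree (level order): [30, 6, 38, None, None, None, 42]
Insertion path: 30 -> 6
Result: insert 11 as right child of 6
Final tree (level order): [30, 6, 38, None, 11, None, 42]


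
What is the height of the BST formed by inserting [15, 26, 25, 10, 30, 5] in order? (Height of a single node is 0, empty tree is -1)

Insertion order: [15, 26, 25, 10, 30, 5]
Tree (level-order array): [15, 10, 26, 5, None, 25, 30]
Compute height bottom-up (empty subtree = -1):
  height(5) = 1 + max(-1, -1) = 0
  height(10) = 1 + max(0, -1) = 1
  height(25) = 1 + max(-1, -1) = 0
  height(30) = 1 + max(-1, -1) = 0
  height(26) = 1 + max(0, 0) = 1
  height(15) = 1 + max(1, 1) = 2
Height = 2


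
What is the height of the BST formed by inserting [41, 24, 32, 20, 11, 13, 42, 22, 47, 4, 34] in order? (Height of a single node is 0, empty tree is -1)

Insertion order: [41, 24, 32, 20, 11, 13, 42, 22, 47, 4, 34]
Tree (level-order array): [41, 24, 42, 20, 32, None, 47, 11, 22, None, 34, None, None, 4, 13]
Compute height bottom-up (empty subtree = -1):
  height(4) = 1 + max(-1, -1) = 0
  height(13) = 1 + max(-1, -1) = 0
  height(11) = 1 + max(0, 0) = 1
  height(22) = 1 + max(-1, -1) = 0
  height(20) = 1 + max(1, 0) = 2
  height(34) = 1 + max(-1, -1) = 0
  height(32) = 1 + max(-1, 0) = 1
  height(24) = 1 + max(2, 1) = 3
  height(47) = 1 + max(-1, -1) = 0
  height(42) = 1 + max(-1, 0) = 1
  height(41) = 1 + max(3, 1) = 4
Height = 4


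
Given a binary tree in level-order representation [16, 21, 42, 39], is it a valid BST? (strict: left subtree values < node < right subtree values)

Level-order array: [16, 21, 42, 39]
Validate using subtree bounds (lo, hi): at each node, require lo < value < hi,
then recurse left with hi=value and right with lo=value.
Preorder trace (stopping at first violation):
  at node 16 with bounds (-inf, +inf): OK
  at node 21 with bounds (-inf, 16): VIOLATION
Node 21 violates its bound: not (-inf < 21 < 16).
Result: Not a valid BST


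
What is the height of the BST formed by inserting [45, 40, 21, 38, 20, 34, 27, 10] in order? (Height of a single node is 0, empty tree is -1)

Insertion order: [45, 40, 21, 38, 20, 34, 27, 10]
Tree (level-order array): [45, 40, None, 21, None, 20, 38, 10, None, 34, None, None, None, 27]
Compute height bottom-up (empty subtree = -1):
  height(10) = 1 + max(-1, -1) = 0
  height(20) = 1 + max(0, -1) = 1
  height(27) = 1 + max(-1, -1) = 0
  height(34) = 1 + max(0, -1) = 1
  height(38) = 1 + max(1, -1) = 2
  height(21) = 1 + max(1, 2) = 3
  height(40) = 1 + max(3, -1) = 4
  height(45) = 1 + max(4, -1) = 5
Height = 5


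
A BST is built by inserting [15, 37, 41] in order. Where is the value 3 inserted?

Starting tree (level order): [15, None, 37, None, 41]
Insertion path: 15
Result: insert 3 as left child of 15
Final tree (level order): [15, 3, 37, None, None, None, 41]


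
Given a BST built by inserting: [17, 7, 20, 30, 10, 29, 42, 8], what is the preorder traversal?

Tree insertion order: [17, 7, 20, 30, 10, 29, 42, 8]
Tree (level-order array): [17, 7, 20, None, 10, None, 30, 8, None, 29, 42]
Preorder traversal: [17, 7, 10, 8, 20, 30, 29, 42]


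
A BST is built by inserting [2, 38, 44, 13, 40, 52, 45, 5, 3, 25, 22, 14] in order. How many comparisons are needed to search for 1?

Search path for 1: 2
Found: False
Comparisons: 1


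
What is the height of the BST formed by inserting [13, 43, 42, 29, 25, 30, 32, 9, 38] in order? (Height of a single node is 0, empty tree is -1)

Insertion order: [13, 43, 42, 29, 25, 30, 32, 9, 38]
Tree (level-order array): [13, 9, 43, None, None, 42, None, 29, None, 25, 30, None, None, None, 32, None, 38]
Compute height bottom-up (empty subtree = -1):
  height(9) = 1 + max(-1, -1) = 0
  height(25) = 1 + max(-1, -1) = 0
  height(38) = 1 + max(-1, -1) = 0
  height(32) = 1 + max(-1, 0) = 1
  height(30) = 1 + max(-1, 1) = 2
  height(29) = 1 + max(0, 2) = 3
  height(42) = 1 + max(3, -1) = 4
  height(43) = 1 + max(4, -1) = 5
  height(13) = 1 + max(0, 5) = 6
Height = 6


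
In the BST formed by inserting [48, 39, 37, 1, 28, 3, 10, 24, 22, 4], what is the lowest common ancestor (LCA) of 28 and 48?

Tree insertion order: [48, 39, 37, 1, 28, 3, 10, 24, 22, 4]
Tree (level-order array): [48, 39, None, 37, None, 1, None, None, 28, 3, None, None, 10, 4, 24, None, None, 22]
In a BST, the LCA of p=28, q=48 is the first node v on the
root-to-leaf path with p <= v <= q (go left if both < v, right if both > v).
Walk from root:
  at 48: 28 <= 48 <= 48, this is the LCA
LCA = 48


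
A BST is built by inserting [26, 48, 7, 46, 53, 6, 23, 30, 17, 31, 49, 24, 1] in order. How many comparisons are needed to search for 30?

Search path for 30: 26 -> 48 -> 46 -> 30
Found: True
Comparisons: 4


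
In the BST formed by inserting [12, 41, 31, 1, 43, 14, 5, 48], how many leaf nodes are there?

Tree built from: [12, 41, 31, 1, 43, 14, 5, 48]
Tree (level-order array): [12, 1, 41, None, 5, 31, 43, None, None, 14, None, None, 48]
Rule: A leaf has 0 children.
Per-node child counts:
  node 12: 2 child(ren)
  node 1: 1 child(ren)
  node 5: 0 child(ren)
  node 41: 2 child(ren)
  node 31: 1 child(ren)
  node 14: 0 child(ren)
  node 43: 1 child(ren)
  node 48: 0 child(ren)
Matching nodes: [5, 14, 48]
Count of leaf nodes: 3


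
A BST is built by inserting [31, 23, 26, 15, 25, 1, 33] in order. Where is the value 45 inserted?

Starting tree (level order): [31, 23, 33, 15, 26, None, None, 1, None, 25]
Insertion path: 31 -> 33
Result: insert 45 as right child of 33
Final tree (level order): [31, 23, 33, 15, 26, None, 45, 1, None, 25]


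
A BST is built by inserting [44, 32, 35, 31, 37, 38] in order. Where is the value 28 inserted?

Starting tree (level order): [44, 32, None, 31, 35, None, None, None, 37, None, 38]
Insertion path: 44 -> 32 -> 31
Result: insert 28 as left child of 31
Final tree (level order): [44, 32, None, 31, 35, 28, None, None, 37, None, None, None, 38]


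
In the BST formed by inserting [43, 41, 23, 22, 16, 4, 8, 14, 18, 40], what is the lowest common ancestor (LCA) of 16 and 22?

Tree insertion order: [43, 41, 23, 22, 16, 4, 8, 14, 18, 40]
Tree (level-order array): [43, 41, None, 23, None, 22, 40, 16, None, None, None, 4, 18, None, 8, None, None, None, 14]
In a BST, the LCA of p=16, q=22 is the first node v on the
root-to-leaf path with p <= v <= q (go left if both < v, right if both > v).
Walk from root:
  at 43: both 16 and 22 < 43, go left
  at 41: both 16 and 22 < 41, go left
  at 23: both 16 and 22 < 23, go left
  at 22: 16 <= 22 <= 22, this is the LCA
LCA = 22


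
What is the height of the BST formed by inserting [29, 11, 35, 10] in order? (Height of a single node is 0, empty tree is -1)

Insertion order: [29, 11, 35, 10]
Tree (level-order array): [29, 11, 35, 10]
Compute height bottom-up (empty subtree = -1):
  height(10) = 1 + max(-1, -1) = 0
  height(11) = 1 + max(0, -1) = 1
  height(35) = 1 + max(-1, -1) = 0
  height(29) = 1 + max(1, 0) = 2
Height = 2


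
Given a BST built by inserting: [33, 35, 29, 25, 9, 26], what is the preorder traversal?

Tree insertion order: [33, 35, 29, 25, 9, 26]
Tree (level-order array): [33, 29, 35, 25, None, None, None, 9, 26]
Preorder traversal: [33, 29, 25, 9, 26, 35]


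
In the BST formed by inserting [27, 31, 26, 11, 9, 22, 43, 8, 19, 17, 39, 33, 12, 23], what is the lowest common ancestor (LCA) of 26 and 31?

Tree insertion order: [27, 31, 26, 11, 9, 22, 43, 8, 19, 17, 39, 33, 12, 23]
Tree (level-order array): [27, 26, 31, 11, None, None, 43, 9, 22, 39, None, 8, None, 19, 23, 33, None, None, None, 17, None, None, None, None, None, 12]
In a BST, the LCA of p=26, q=31 is the first node v on the
root-to-leaf path with p <= v <= q (go left if both < v, right if both > v).
Walk from root:
  at 27: 26 <= 27 <= 31, this is the LCA
LCA = 27


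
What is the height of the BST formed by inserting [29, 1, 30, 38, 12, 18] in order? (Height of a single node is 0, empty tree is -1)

Insertion order: [29, 1, 30, 38, 12, 18]
Tree (level-order array): [29, 1, 30, None, 12, None, 38, None, 18]
Compute height bottom-up (empty subtree = -1):
  height(18) = 1 + max(-1, -1) = 0
  height(12) = 1 + max(-1, 0) = 1
  height(1) = 1 + max(-1, 1) = 2
  height(38) = 1 + max(-1, -1) = 0
  height(30) = 1 + max(-1, 0) = 1
  height(29) = 1 + max(2, 1) = 3
Height = 3


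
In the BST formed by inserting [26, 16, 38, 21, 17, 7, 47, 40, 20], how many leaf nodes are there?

Tree built from: [26, 16, 38, 21, 17, 7, 47, 40, 20]
Tree (level-order array): [26, 16, 38, 7, 21, None, 47, None, None, 17, None, 40, None, None, 20]
Rule: A leaf has 0 children.
Per-node child counts:
  node 26: 2 child(ren)
  node 16: 2 child(ren)
  node 7: 0 child(ren)
  node 21: 1 child(ren)
  node 17: 1 child(ren)
  node 20: 0 child(ren)
  node 38: 1 child(ren)
  node 47: 1 child(ren)
  node 40: 0 child(ren)
Matching nodes: [7, 20, 40]
Count of leaf nodes: 3


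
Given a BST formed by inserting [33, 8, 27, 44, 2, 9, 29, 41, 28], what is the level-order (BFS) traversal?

Tree insertion order: [33, 8, 27, 44, 2, 9, 29, 41, 28]
Tree (level-order array): [33, 8, 44, 2, 27, 41, None, None, None, 9, 29, None, None, None, None, 28]
BFS from the root, enqueuing left then right child of each popped node:
  queue [33] -> pop 33, enqueue [8, 44], visited so far: [33]
  queue [8, 44] -> pop 8, enqueue [2, 27], visited so far: [33, 8]
  queue [44, 2, 27] -> pop 44, enqueue [41], visited so far: [33, 8, 44]
  queue [2, 27, 41] -> pop 2, enqueue [none], visited so far: [33, 8, 44, 2]
  queue [27, 41] -> pop 27, enqueue [9, 29], visited so far: [33, 8, 44, 2, 27]
  queue [41, 9, 29] -> pop 41, enqueue [none], visited so far: [33, 8, 44, 2, 27, 41]
  queue [9, 29] -> pop 9, enqueue [none], visited so far: [33, 8, 44, 2, 27, 41, 9]
  queue [29] -> pop 29, enqueue [28], visited so far: [33, 8, 44, 2, 27, 41, 9, 29]
  queue [28] -> pop 28, enqueue [none], visited so far: [33, 8, 44, 2, 27, 41, 9, 29, 28]
Result: [33, 8, 44, 2, 27, 41, 9, 29, 28]


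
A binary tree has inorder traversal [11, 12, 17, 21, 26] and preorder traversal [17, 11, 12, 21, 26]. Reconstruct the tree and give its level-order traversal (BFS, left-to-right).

Inorder:  [11, 12, 17, 21, 26]
Preorder: [17, 11, 12, 21, 26]
Algorithm: preorder visits root first, so consume preorder in order;
for each root, split the current inorder slice at that value into
left-subtree inorder and right-subtree inorder, then recurse.
Recursive splits:
  root=17; inorder splits into left=[11, 12], right=[21, 26]
  root=11; inorder splits into left=[], right=[12]
  root=12; inorder splits into left=[], right=[]
  root=21; inorder splits into left=[], right=[26]
  root=26; inorder splits into left=[], right=[]
Reconstructed level-order: [17, 11, 21, 12, 26]
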